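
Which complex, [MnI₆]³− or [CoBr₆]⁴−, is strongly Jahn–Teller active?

[MnI₆]³−

[MnI₆]³−: Ligand charges: each iodide is −1. With an overall charge of −3 the manganese centre must be in the +3 oxidation state. Group 7 minus oxidation state 3 gives a d⁴ configuration. Iodide is a weak-field ligand for a first-row metal, so the complex is high-spin. The t₂g³e_g¹ (high-spin) configuration has an unevenly filled e_g set; the Jahn–Teller theorem predicts a tetragonal distortion (typically axial elongation) to lift the degeneracy.
[CoBr₆]⁴−: Each bromide is −1; balancing the −4 overall charge requires Co(II). Co sits in group 9, so the d-electron count is 9 − 2 = 7. Bromide is a weak-field ligand for a first-row metal, so the complex is high-spin. The d⁷ configuration leaves the e_g set evenly filled (or empty) — no strong Jahn–Teller driving force.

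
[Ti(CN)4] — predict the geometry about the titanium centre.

tetrahedral

Summing ligand charges against the 0 overall charge gives an oxidation state of +4 for titanium.
Ti sits in group 4, so the d-electron count is 4 − 4 = 0.
With 4 monodentate ligands the coordination number is 4.
A d⁰ ion has no crystal-field stabilisation preference between square planar and tetrahedral, so four ligands adopt the sterically favoured tetrahedral geometry.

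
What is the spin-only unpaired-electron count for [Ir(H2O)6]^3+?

Ligand charges: water is neutral. With an overall charge of +3 the iridium centre must be in the +3 oxidation state.
Ir sits in group 9, so the d-electron count is 9 − 3 = 6.
The spin state decides the count: a 5d ion has a large Δₒ and is invariably low-spin.
An octahedral low-spin d⁶ ion is t₂g⁶e_g⁰, giving 0 unpaired electrons.

0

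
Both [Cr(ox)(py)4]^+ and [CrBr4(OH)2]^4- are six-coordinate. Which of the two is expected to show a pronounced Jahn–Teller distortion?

[Cr(ox)(py)4]^+: Ligand charges: each oxalate is −2; pyridine is neutral. With an overall charge of +1 the chromium centre must be in the +3 oxidation state. Chromium is a group-6 element; Cr(III) is therefore d³. The d³ configuration leaves the e_g set evenly filled (or empty) — no strong Jahn–Teller driving force.
[CrBr4(OH)2]^4-: Ligand charges: each bromide is −1; each hydroxide is −1. With an overall charge of −4 the chromium centre must be in the +2 oxidation state. Cr sits in group 6, so the d-electron count is 6 − 2 = 4. Bromide and hydroxide are weak-field ligands for a first-row metal, so the complex is high-spin. The t₂g³e_g¹ (high-spin) configuration has an unevenly filled e_g set; the Jahn–Teller theorem predicts a tetragonal distortion (typically axial elongation) to lift the degeneracy.

[CrBr4(OH)2]^4-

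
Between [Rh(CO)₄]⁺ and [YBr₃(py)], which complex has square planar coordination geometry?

For [Rh(CO)₄]⁺: Summing ligand charges against the +1 overall charge gives an oxidation state of +1 for rhodium. Group 9 minus oxidation state 1 gives a d⁸ configuration. A 4d d⁸ ion has a large crystal-field splitting; square planar leaves the high-energy d_{x²−y²} orbital empty and maximises CFSE. → square planar.
For [YBr₃(py)]: Each bromide is −1; pyridine is neutral; balancing the 0 overall charge requires Y(III). Y sits in group 3, so the d-electron count is 3 − 3 = 0. A d⁰ ion has no crystal-field stabilisation preference between square planar and tetrahedral, so four ligands adopt the sterically favoured tetrahedral geometry. → tetrahedral.

[Rh(CO)₄]⁺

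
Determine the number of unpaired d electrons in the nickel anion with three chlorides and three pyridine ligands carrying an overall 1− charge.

2

Ligand charges: each chloride is −1; pyridine is neutral. With an overall charge of −1 the nickel centre must be in the +2 oxidation state.
Group 10 minus oxidation state 2 gives a d⁸ configuration.
In an octahedral field the d⁸ configuration is t₂g⁶e_g² (only one arrangement possible), giving 2 unpaired electrons.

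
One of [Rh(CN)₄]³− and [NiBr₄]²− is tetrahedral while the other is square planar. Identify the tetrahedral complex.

[NiBr₄]²−

For [Rh(CN)₄]³−: Each cyanide is −1; balancing the −3 overall charge requires Rh(I). Group 9 minus oxidation state 1 gives a d⁸ configuration. A 4d d⁸ ion has a large crystal-field splitting; square planar leaves the high-energy d_{x²−y²} orbital empty and maximises CFSE. → square planar.
For [NiBr₄]²−: Ligand charges: each bromide is −1. With an overall charge of −2 the nickel centre must be in the +2 oxidation state. Nickel is a group-10 element; Ni(II) is therefore d⁸. Bromide is a weak-field ligand. With weak-field ligands the CFSE gain from square planar is small, so a 3d d⁸ ion takes the sterically preferred tetrahedral geometry. → tetrahedral.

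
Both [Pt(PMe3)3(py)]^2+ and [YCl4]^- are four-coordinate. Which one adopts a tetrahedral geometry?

For [Pt(PMe3)3(py)]^2+: Summing ligand charges against the +2 overall charge gives an oxidation state of +2 for platinum. Pt sits in group 10, so the d-electron count is 10 − 2 = 8. A 5d d⁸ ion has a large crystal-field splitting; square planar leaves the high-energy d_{x²−y²} orbital empty and maximises CFSE. → square planar.
For [YCl4]^-: Ligand charges: each chloride is −1. With an overall charge of −1 the yttrium centre must be in the +3 oxidation state. Group 3 minus oxidation state 3 gives a d⁰ configuration. A d⁰ ion has no crystal-field stabilisation preference between square planar and tetrahedral, so four ligands adopt the sterically favoured tetrahedral geometry. → tetrahedral.

[YCl4]^-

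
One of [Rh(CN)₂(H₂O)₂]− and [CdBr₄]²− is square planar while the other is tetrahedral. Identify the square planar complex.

[Rh(CN)₂(H₂O)₂]−

For [Rh(CN)₂(H₂O)₂]−: Each cyanide is −1; water is neutral; balancing the −1 overall charge requires Rh(I). Rh sits in group 9, so the d-electron count is 9 − 1 = 8. A 4d d⁸ ion has a large crystal-field splitting; square planar leaves the high-energy d_{x²−y²} orbital empty and maximises CFSE. → square planar.
For [CdBr₄]²−: Summing ligand charges against the −2 overall charge gives an oxidation state of +2 for cadmium. Cd sits in group 12, so the d-electron count is 12 − 2 = 10. A d¹⁰ ion has no crystal-field stabilisation preference between square planar and tetrahedral, so four ligands adopt the sterically favoured tetrahedral geometry. → tetrahedral.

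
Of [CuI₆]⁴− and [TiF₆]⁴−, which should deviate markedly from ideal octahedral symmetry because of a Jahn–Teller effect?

[CuI₆]⁴−: Each iodide is −1; balancing the −4 overall charge requires Cu(II). Copper is a group-11 element; Cu(II) is therefore d⁹. The t₂g⁶e_g³ configuration has an unevenly filled e_g set; the Jahn–Teller theorem predicts a tetragonal distortion (typically axial elongation) to lift the degeneracy.
[TiF₆]⁴−: Ligand charges: each fluoride is −1. With an overall charge of −4 the titanium centre must be in the +2 oxidation state. Ti sits in group 4, so the d-electron count is 4 − 2 = 2. The d² configuration leaves the e_g set evenly filled (or empty) — no strong Jahn–Teller driving force.

[CuI₆]⁴−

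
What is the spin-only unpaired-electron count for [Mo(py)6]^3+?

3 unpaired electrons

Pyridine is neutral; balancing the +3 overall charge requires Mo(III).
Group 6 minus oxidation state 3 gives a d³ configuration.
In an octahedral field the d³ configuration is t₂g³e_g⁰ (only one arrangement possible), giving 3 unpaired electrons.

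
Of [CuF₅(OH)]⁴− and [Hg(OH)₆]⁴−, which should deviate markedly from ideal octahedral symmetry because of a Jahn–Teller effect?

[CuF₅(OH)]⁴−

[CuF₅(OH)]⁴−: Summing ligand charges against the −4 overall charge gives an oxidation state of +2 for copper. Copper is a group-11 element; Cu(II) is therefore d⁹. The t₂g⁶e_g³ configuration has an unevenly filled e_g set; the Jahn–Teller theorem predicts a tetragonal distortion (typically axial elongation) to lift the degeneracy.
[Hg(OH)₆]⁴−: Summing ligand charges against the −4 overall charge gives an oxidation state of +2 for mercury. Mercury is a group-12 element; Hg(II) is therefore d¹⁰. The d¹⁰ configuration leaves the e_g set evenly filled (or empty) — no strong Jahn–Teller driving force.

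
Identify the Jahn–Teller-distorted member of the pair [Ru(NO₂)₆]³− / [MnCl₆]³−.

[MnCl₆]³−

[Ru(NO₂)₆]³−: Summing ligand charges against the −3 overall charge gives an oxidation state of +3 for ruthenium. Ru sits in group 8, so the d-electron count is 8 − 3 = 5. A 4d ion has a large Δₒ and is invariably low-spin. The d⁵ configuration leaves the e_g set evenly filled (or empty) — no strong Jahn–Teller driving force.
[MnCl₆]³−: Each chloride is −1; balancing the −3 overall charge requires Mn(III). Manganese is a group-7 element; Mn(III) is therefore d⁴. Chloride is a weak-field ligand for a first-row metal, so the complex is high-spin. The t₂g³e_g¹ (high-spin) configuration has an unevenly filled e_g set; the Jahn–Teller theorem predicts a tetragonal distortion (typically axial elongation) to lift the degeneracy.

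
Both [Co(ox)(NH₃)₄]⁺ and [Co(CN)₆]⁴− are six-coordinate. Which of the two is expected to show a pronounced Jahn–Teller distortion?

[Co(ox)(NH₃)₄]⁺: Each oxalate is −2; ammonia is neutral; balancing the +1 overall charge requires Co(III). Cobalt is a group-9 element; Co(III) is therefore d⁶. Co(III) has an exceptionally large octahedral splitting and is low-spin with essentially every ligand except fluoride. The d⁶ configuration leaves the e_g set evenly filled (or empty) — no strong Jahn–Teller driving force.
[Co(CN)₆]⁴−: Each cyanide is −1; balancing the −4 overall charge requires Co(II). Co sits in group 9, so the d-electron count is 9 − 2 = 7. Cyanide is a strong-field ligand (high in the spectrochemical series) for a first-row metal, so the complex is low-spin. The t₂g⁶e_g¹ (low-spin) configuration has an unevenly filled e_g set; the Jahn–Teller theorem predicts a tetragonal distortion (typically axial elongation) to lift the degeneracy.

[Co(CN)₆]⁴−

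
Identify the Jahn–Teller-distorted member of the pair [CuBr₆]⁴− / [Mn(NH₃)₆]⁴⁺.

[CuBr₆]⁴−: Summing ligand charges against the −4 overall charge gives an oxidation state of +2 for copper. Cu sits in group 11, so the d-electron count is 11 − 2 = 9. The t₂g⁶e_g³ configuration has an unevenly filled e_g set; the Jahn–Teller theorem predicts a tetragonal distortion (typically axial elongation) to lift the degeneracy.
[Mn(NH₃)₆]⁴⁺: Ammonia is neutral; balancing the +4 overall charge requires Mn(IV). Group 7 minus oxidation state 4 gives a d³ configuration. The d³ configuration leaves the e_g set evenly filled (or empty) — no strong Jahn–Teller driving force.

[CuBr₆]⁴−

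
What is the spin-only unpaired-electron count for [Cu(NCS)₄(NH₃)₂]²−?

Ligand charges: each isothiocyanate is −1; ammonia is neutral. With an overall charge of −2 the copper centre must be in the +2 oxidation state.
Group 11 minus oxidation state 2 gives a d⁹ configuration.
In an octahedral field the d⁹ configuration is t₂g⁶e_g³ (only one arrangement possible), giving 1 unpaired electron.

1 unpaired electron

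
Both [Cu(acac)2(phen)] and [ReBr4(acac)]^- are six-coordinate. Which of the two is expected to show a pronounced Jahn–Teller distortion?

[Cu(acac)2(phen)]

[Cu(acac)2(phen)]: Each acetylacetonate is −1; 1,10-phenanthroline is neutral; balancing the 0 overall charge requires Cu(II). Cu sits in group 11, so the d-electron count is 11 − 2 = 9. The t₂g⁶e_g³ configuration has an unevenly filled e_g set; the Jahn–Teller theorem predicts a tetragonal distortion (typically axial elongation) to lift the degeneracy.
[ReBr4(acac)]^-: Summing ligand charges against the −1 overall charge gives an oxidation state of +4 for rhenium. Rhenium is a group-7 element; Re(IV) is therefore d³. The d³ configuration leaves the e_g set evenly filled (or empty) — no strong Jahn–Teller driving force.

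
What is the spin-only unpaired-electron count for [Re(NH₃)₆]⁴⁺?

3 unpaired electrons

Ammonia is neutral; balancing the +4 overall charge requires Re(IV).
Group 7 minus oxidation state 4 gives a d³ configuration.
In an octahedral field the d³ configuration is t₂g³e_g⁰ (only one arrangement possible), giving 3 unpaired electrons.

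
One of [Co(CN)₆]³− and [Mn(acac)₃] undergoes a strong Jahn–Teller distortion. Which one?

[Mn(acac)₃]

[Co(CN)₆]³−: Each cyanide is −1; balancing the −3 overall charge requires Co(III). Co sits in group 9, so the d-electron count is 9 − 3 = 6. Co(III) has an exceptionally large octahedral splitting and is low-spin with essentially every ligand except fluoride. The d⁶ configuration leaves the e_g set evenly filled (or empty) — no strong Jahn–Teller driving force.
[Mn(acac)₃]: Each acetylacetonate is −1; balancing the 0 overall charge requires Mn(III). Manganese is a group-7 element; Mn(III) is therefore d⁴. Acetylacetonate is a weak-field ligand for a first-row metal, so the complex is high-spin. The t₂g³e_g¹ (high-spin) configuration has an unevenly filled e_g set; the Jahn–Teller theorem predicts a tetragonal distortion (typically axial elongation) to lift the degeneracy.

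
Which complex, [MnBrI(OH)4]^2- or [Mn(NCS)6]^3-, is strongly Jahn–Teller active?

[Mn(NCS)6]^3-

[MnBrI(OH)4]^2-: Each bromide is −1; each iodide is −1; each hydroxide is −1; balancing the −2 overall charge requires Mn(IV). Mn sits in group 7, so the d-electron count is 7 − 4 = 3. The d³ configuration leaves the e_g set evenly filled (or empty) — no strong Jahn–Teller driving force.
[Mn(NCS)6]^3-: Each isothiocyanate is −1; balancing the −3 overall charge requires Mn(III). Group 7 minus oxidation state 3 gives a d⁴ configuration. Isothiocyanate is a weak-field ligand for a first-row metal, so the complex is high-spin. The t₂g³e_g¹ (high-spin) configuration has an unevenly filled e_g set; the Jahn–Teller theorem predicts a tetragonal distortion (typically axial elongation) to lift the degeneracy.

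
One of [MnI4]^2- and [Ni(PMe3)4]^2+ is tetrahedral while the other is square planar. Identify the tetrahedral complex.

[MnI4]^2-

For [MnI4]^2-: Each iodide is −1; balancing the −2 overall charge requires Mn(II). Manganese is a group-7 element; Mn(II) is therefore d⁵. A high-spin d⁵ ion has zero CFSE in either geometry, so four ligands adopt the sterically favoured tetrahedral geometry. → tetrahedral.
For [Ni(PMe3)4]^2+: Ligand charges: trimethylphosphine is neutral. With an overall charge of +2 the nickel centre must be in the +2 oxidation state. Ni sits in group 10, so the d-electron count is 10 − 2 = 8. Trimethylphosphine is a strong-field ligand (high in the spectrochemical series). A 3d d⁸ ion with strong-field ligands gains enough CFSE to favour square planar over tetrahedral. → square planar.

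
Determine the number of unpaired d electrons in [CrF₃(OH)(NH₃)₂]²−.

4 unpaired electrons

Each fluoride is −1; each hydroxide is −1; ammonia is neutral; balancing the −2 overall charge requires Cr(II).
Chromium is a group-6 element; Cr(II) is therefore d⁴.
The spin state decides the count: Fluoride and hydroxide are weak-field ligands for a first-row metal, so the complex is high-spin.
An octahedral high-spin d⁴ ion is t₂g³e_g¹, giving 4 unpaired electrons.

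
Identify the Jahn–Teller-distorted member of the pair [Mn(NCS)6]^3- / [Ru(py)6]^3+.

[Mn(NCS)6]^3-: Each isothiocyanate is −1; balancing the −3 overall charge requires Mn(III). Manganese is a group-7 element; Mn(III) is therefore d⁴. Isothiocyanate is a weak-field ligand for a first-row metal, so the complex is high-spin. The t₂g³e_g¹ (high-spin) configuration has an unevenly filled e_g set; the Jahn–Teller theorem predicts a tetragonal distortion (typically axial elongation) to lift the degeneracy.
[Ru(py)6]^3+: Ligand charges: pyridine is neutral. With an overall charge of +3 the ruthenium centre must be in the +3 oxidation state. Group 8 minus oxidation state 3 gives a d⁵ configuration. A 4d ion has a large Δₒ and is invariably low-spin. The d⁵ configuration leaves the e_g set evenly filled (or empty) — no strong Jahn–Teller driving force.

[Mn(NCS)6]^3-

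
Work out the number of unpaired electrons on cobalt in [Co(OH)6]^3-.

0 unpaired electrons

Each hydroxide is −1; balancing the −3 overall charge requires Co(III).
Co sits in group 9, so the d-electron count is 9 − 3 = 6.
The spin state decides the count: Co(III) has an exceptionally large octahedral splitting and is low-spin with essentially every ligand except fluoride.
An octahedral low-spin d⁶ ion is t₂g⁶e_g⁰, giving 0 unpaired electrons.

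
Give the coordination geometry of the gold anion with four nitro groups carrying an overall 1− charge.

square planar

Each nitro (N-bound nitrite) is −1; balancing the −1 overall charge requires Au(III).
Gold is a group-11 element; Au(III) is therefore d⁸.
With 4 monodentate ligands the coordination number is 4.
A 5d d⁸ ion has a large crystal-field splitting; square planar leaves the high-energy d_{x²−y²} orbital empty and maximises CFSE.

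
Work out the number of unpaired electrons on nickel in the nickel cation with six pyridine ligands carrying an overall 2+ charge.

2 unpaired electrons

Summing ligand charges against the +2 overall charge gives an oxidation state of +2 for nickel.
Nickel is a group-10 element; Ni(II) is therefore d⁸.
In an octahedral field the d⁸ configuration is t₂g⁶e_g² (only one arrangement possible), giving 2 unpaired electrons.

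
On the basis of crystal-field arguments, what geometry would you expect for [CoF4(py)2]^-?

octahedral

Each fluoride is −1; pyridine is neutral; balancing the −1 overall charge requires Co(III).
Group 9 minus oxidation state 3 gives a d⁶ configuration.
With 6 monodentate ligands the coordination number is 6.
Six donors around a single metal centre give an octahedral coordination sphere.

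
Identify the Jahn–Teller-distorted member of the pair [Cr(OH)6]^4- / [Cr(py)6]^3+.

[Cr(OH)6]^4-

[Cr(OH)6]^4-: Each hydroxide is −1; balancing the −4 overall charge requires Cr(II). Cr sits in group 6, so the d-electron count is 6 − 2 = 4. Hydroxide is a weak-field ligand for a first-row metal, so the complex is high-spin. The t₂g³e_g¹ (high-spin) configuration has an unevenly filled e_g set; the Jahn–Teller theorem predicts a tetragonal distortion (typically axial elongation) to lift the degeneracy.
[Cr(py)6]^3+: Pyridine is neutral; balancing the +3 overall charge requires Cr(III). Cr sits in group 6, so the d-electron count is 6 − 3 = 3. The d³ configuration leaves the e_g set evenly filled (or empty) — no strong Jahn–Teller driving force.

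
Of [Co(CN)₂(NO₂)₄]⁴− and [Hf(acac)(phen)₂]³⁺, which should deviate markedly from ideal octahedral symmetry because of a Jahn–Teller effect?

[Co(CN)₂(NO₂)₄]⁴−: Each cyanide is −1; each nitro (N-bound nitrite) is −1; balancing the −4 overall charge requires Co(II). Co sits in group 9, so the d-electron count is 9 − 2 = 7. Cyanide and nitro (N-bound nitrite) are strong-field ligands (high in the spectrochemical series) for a first-row metal, so the complex is low-spin. The t₂g⁶e_g¹ (low-spin) configuration has an unevenly filled e_g set; the Jahn–Teller theorem predicts a tetragonal distortion (typically axial elongation) to lift the degeneracy.
[Hf(acac)(phen)₂]³⁺: Each acetylacetonate is −1; 1,10-phenanthroline is neutral; balancing the +3 overall charge requires Hf(IV). Hf sits in group 4, so the d-electron count is 4 − 4 = 0. The d⁰ configuration leaves the e_g set evenly filled (or empty) — no strong Jahn–Teller driving force.

[Co(CN)₂(NO₂)₄]⁴−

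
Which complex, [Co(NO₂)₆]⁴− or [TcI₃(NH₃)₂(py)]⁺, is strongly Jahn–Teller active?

[Co(NO₂)₆]⁴−: Each nitro (N-bound nitrite) is −1; balancing the −4 overall charge requires Co(II). Group 9 minus oxidation state 2 gives a d⁷ configuration. Nitro (N-bound nitrite) is a strong-field ligand (high in the spectrochemical series) for a first-row metal, so the complex is low-spin. The t₂g⁶e_g¹ (low-spin) configuration has an unevenly filled e_g set; the Jahn–Teller theorem predicts a tetragonal distortion (typically axial elongation) to lift the degeneracy.
[TcI₃(NH₃)₂(py)]⁺: Ligand charges: each iodide is −1; ammonia is neutral; pyridine is neutral. With an overall charge of +1 the technetium centre must be in the +4 oxidation state. Technetium is a group-7 element; Tc(IV) is therefore d³. The d³ configuration leaves the e_g set evenly filled (or empty) — no strong Jahn–Teller driving force.

[Co(NO₂)₆]⁴−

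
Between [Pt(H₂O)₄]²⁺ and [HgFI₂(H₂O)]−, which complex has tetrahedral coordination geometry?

For [Pt(H₂O)₄]²⁺: Ligand charges: water is neutral. With an overall charge of +2 the platinum centre must be in the +2 oxidation state. Pt sits in group 10, so the d-electron count is 10 − 2 = 8. A 5d d⁸ ion has a large crystal-field splitting; square planar leaves the high-energy d_{x²−y²} orbital empty and maximises CFSE. → square planar.
For [HgFI₂(H₂O)]−: Summing ligand charges against the −1 overall charge gives an oxidation state of +2 for mercury. Group 12 minus oxidation state 2 gives a d¹⁰ configuration. A d¹⁰ ion has no crystal-field stabilisation preference between square planar and tetrahedral, so four ligands adopt the sterically favoured tetrahedral geometry. → tetrahedral.

[HgFI₂(H₂O)]−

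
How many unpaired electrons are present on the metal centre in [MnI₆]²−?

3 unpaired electrons

Each iodide is −1; balancing the −2 overall charge requires Mn(IV).
Mn sits in group 7, so the d-electron count is 7 − 4 = 3.
In an octahedral field the d³ configuration is t₂g³e_g⁰ (only one arrangement possible), giving 3 unpaired electrons.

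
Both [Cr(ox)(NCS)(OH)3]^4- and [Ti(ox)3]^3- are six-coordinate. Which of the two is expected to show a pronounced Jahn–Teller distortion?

[Cr(ox)(NCS)(OH)3]^4-: Summing ligand charges against the −4 overall charge gives an oxidation state of +2 for chromium. Group 6 minus oxidation state 2 gives a d⁴ configuration. Hydroxide, isothiocyanate, and oxalate are weak-field ligands for a first-row metal, so the complex is high-spin. The t₂g³e_g¹ (high-spin) configuration has an unevenly filled e_g set; the Jahn–Teller theorem predicts a tetragonal distortion (typically axial elongation) to lift the degeneracy.
[Ti(ox)3]^3-: Each oxalate is −2; balancing the −3 overall charge requires Ti(III). Ti sits in group 4, so the d-electron count is 4 − 3 = 1. The d¹ configuration leaves the e_g set evenly filled (or empty) — no strong Jahn–Teller driving force.

[Cr(ox)(NCS)(OH)3]^4-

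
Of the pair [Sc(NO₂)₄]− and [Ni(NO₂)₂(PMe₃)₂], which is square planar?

[Ni(NO₂)₂(PMe₃)₂]

For [Sc(NO₂)₄]−: Summing ligand charges against the −1 overall charge gives an oxidation state of +3 for scandium. Scandium is a group-3 element; Sc(III) is therefore d⁰. A d⁰ ion has no crystal-field stabilisation preference between square planar and tetrahedral, so four ligands adopt the sterically favoured tetrahedral geometry. → tetrahedral.
For [Ni(NO₂)₂(PMe₃)₂]: Ligand charges: each nitro (N-bound nitrite) is −1; trimethylphosphine is neutral. With an overall charge of 0 the nickel centre must be in the +2 oxidation state. Nickel is a group-10 element; Ni(II) is therefore d⁸. Nitro (N-bound nitrite) and trimethylphosphine are strong-field ligands (high in the spectrochemical series). A 3d d⁸ ion with strong-field ligands gains enough CFSE to favour square planar over tetrahedral. → square planar.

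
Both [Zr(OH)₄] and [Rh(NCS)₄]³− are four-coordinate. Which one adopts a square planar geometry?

[Rh(NCS)₄]³−

For [Zr(OH)₄]: Summing ligand charges against the 0 overall charge gives an oxidation state of +4 for zirconium. Zr sits in group 4, so the d-electron count is 4 − 4 = 0. A d⁰ ion has no crystal-field stabilisation preference between square planar and tetrahedral, so four ligands adopt the sterically favoured tetrahedral geometry. → tetrahedral.
For [Rh(NCS)₄]³−: Summing ligand charges against the −3 overall charge gives an oxidation state of +1 for rhodium. Rh sits in group 9, so the d-electron count is 9 − 1 = 8. A 4d d⁸ ion has a large crystal-field splitting; square planar leaves the high-energy d_{x²−y²} orbital empty and maximises CFSE. → square planar.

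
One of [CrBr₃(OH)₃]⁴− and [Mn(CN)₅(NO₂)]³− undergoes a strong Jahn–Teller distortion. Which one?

[CrBr₃(OH)₃]⁴−

[CrBr₃(OH)₃]⁴−: Each bromide is −1; each hydroxide is −1; balancing the −4 overall charge requires Cr(II). Cr sits in group 6, so the d-electron count is 6 − 2 = 4. Bromide and hydroxide are weak-field ligands for a first-row metal, so the complex is high-spin. The t₂g³e_g¹ (high-spin) configuration has an unevenly filled e_g set; the Jahn–Teller theorem predicts a tetragonal distortion (typically axial elongation) to lift the degeneracy.
[Mn(CN)₅(NO₂)]³−: Summing ligand charges against the −3 overall charge gives an oxidation state of +3 for manganese. Manganese is a group-7 element; Mn(III) is therefore d⁴. Cyanide and nitro (N-bound nitrite) are strong-field ligands (high in the spectrochemical series) for a first-row metal, so the complex is low-spin. The d⁴ configuration leaves the e_g set evenly filled (or empty) — no strong Jahn–Teller driving force.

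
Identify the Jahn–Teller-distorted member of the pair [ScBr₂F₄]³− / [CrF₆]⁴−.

[CrF₆]⁴−

[ScBr₂F₄]³−: Each bromide is −1; each fluoride is −1; balancing the −3 overall charge requires Sc(III). Group 3 minus oxidation state 3 gives a d⁰ configuration. The d⁰ configuration leaves the e_g set evenly filled (or empty) — no strong Jahn–Teller driving force.
[CrF₆]⁴−: Summing ligand charges against the −4 overall charge gives an oxidation state of +2 for chromium. Chromium is a group-6 element; Cr(II) is therefore d⁴. Fluoride is a weak-field ligand for a first-row metal, so the complex is high-spin. The t₂g³e_g¹ (high-spin) configuration has an unevenly filled e_g set; the Jahn–Teller theorem predicts a tetragonal distortion (typically axial elongation) to lift the degeneracy.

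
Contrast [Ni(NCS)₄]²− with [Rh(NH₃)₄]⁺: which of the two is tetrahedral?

For [Ni(NCS)₄]²−: Each isothiocyanate is −1; balancing the −2 overall charge requires Ni(II). Group 10 minus oxidation state 2 gives a d⁸ configuration. Isothiocyanate is a weak-field ligand. With weak-field ligands the CFSE gain from square planar is small, so a 3d d⁸ ion takes the sterically preferred tetrahedral geometry. → tetrahedral.
For [Rh(NH₃)₄]⁺: Ammonia is neutral; balancing the +1 overall charge requires Rh(I). Rhodium is a group-9 element; Rh(I) is therefore d⁸. A 4d d⁸ ion has a large crystal-field splitting; square planar leaves the high-energy d_{x²−y²} orbital empty and maximises CFSE. → square planar.

[Ni(NCS)₄]²−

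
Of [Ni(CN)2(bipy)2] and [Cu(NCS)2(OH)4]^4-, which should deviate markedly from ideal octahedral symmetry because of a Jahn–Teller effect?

[Cu(NCS)2(OH)4]^4-

[Ni(CN)2(bipy)2]: Summing ligand charges against the 0 overall charge gives an oxidation state of +2 for nickel. Ni sits in group 10, so the d-electron count is 10 − 2 = 8. The d⁸ configuration leaves the e_g set evenly filled (or empty) — no strong Jahn–Teller driving force.
[Cu(NCS)2(OH)4]^4-: Summing ligand charges against the −4 overall charge gives an oxidation state of +2 for copper. Group 11 minus oxidation state 2 gives a d⁹ configuration. The t₂g⁶e_g³ configuration has an unevenly filled e_g set; the Jahn–Teller theorem predicts a tetragonal distortion (typically axial elongation) to lift the degeneracy.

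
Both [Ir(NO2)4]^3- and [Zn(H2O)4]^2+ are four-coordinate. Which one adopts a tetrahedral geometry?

[Zn(H2O)4]^2+

For [Ir(NO2)4]^3-: Each nitro (N-bound nitrite) is −1; balancing the −3 overall charge requires Ir(I). Ir sits in group 9, so the d-electron count is 9 − 1 = 8. A 5d d⁸ ion has a large crystal-field splitting; square planar leaves the high-energy d_{x²−y²} orbital empty and maximises CFSE. → square planar.
For [Zn(H2O)4]^2+: Summing ligand charges against the +2 overall charge gives an oxidation state of +2 for zinc. Group 12 minus oxidation state 2 gives a d¹⁰ configuration. A d¹⁰ ion has no crystal-field stabilisation preference between square planar and tetrahedral, so four ligands adopt the sterically favoured tetrahedral geometry. → tetrahedral.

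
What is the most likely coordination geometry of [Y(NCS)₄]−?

tetrahedral

Summing ligand charges against the −1 overall charge gives an oxidation state of +3 for yttrium.
Yttrium is a group-3 element; Y(III) is therefore d⁰.
With 4 monodentate ligands the coordination number is 4.
A d⁰ ion has no crystal-field stabilisation preference between square planar and tetrahedral, so four ligands adopt the sterically favoured tetrahedral geometry.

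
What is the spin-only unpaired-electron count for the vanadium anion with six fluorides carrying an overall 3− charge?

Summing ligand charges against the −3 overall charge gives an oxidation state of +3 for vanadium.
Vanadium is a group-5 element; V(III) is therefore d².
In an octahedral field the d² configuration is t₂g²e_g⁰ (only one arrangement possible), giving 2 unpaired electrons.

2 unpaired electrons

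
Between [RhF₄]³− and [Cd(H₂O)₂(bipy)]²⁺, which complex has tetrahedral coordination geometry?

For [RhF₄]³−: Each fluoride is −1; balancing the −3 overall charge requires Rh(I). Rh sits in group 9, so the d-electron count is 9 − 1 = 8. A 4d d⁸ ion has a large crystal-field splitting; square planar leaves the high-energy d_{x²−y²} orbital empty and maximises CFSE. → square planar.
For [Cd(H₂O)₂(bipy)]²⁺: Ligand charges: water is neutral; 2,2′-bipyridine is neutral. With an overall charge of +2 the cadmium centre must be in the +2 oxidation state. Cadmium is a group-12 element; Cd(II) is therefore d¹⁰. A d¹⁰ ion has no crystal-field stabilisation preference between square planar and tetrahedral, so four ligands adopt the sterically favoured tetrahedral geometry. → tetrahedral.

[Cd(H₂O)₂(bipy)]²⁺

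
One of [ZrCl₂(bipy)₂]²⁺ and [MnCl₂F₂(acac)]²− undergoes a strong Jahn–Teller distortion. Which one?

[MnCl₂F₂(acac)]²−

[ZrCl₂(bipy)₂]²⁺: Ligand charges: each chloride is −1; 2,2′-bipyridine is neutral. With an overall charge of +2 the zirconium centre must be in the +4 oxidation state. Zr sits in group 4, so the d-electron count is 4 − 4 = 0. The d⁰ configuration leaves the e_g set evenly filled (or empty) — no strong Jahn–Teller driving force.
[MnCl₂F₂(acac)]²−: Each chloride is −1; each fluoride is −1; each acetylacetonate is −1; balancing the −2 overall charge requires Mn(III). Group 7 minus oxidation state 3 gives a d⁴ configuration. Acetylacetonate, chloride, and fluoride are weak-field ligands for a first-row metal, so the complex is high-spin. The t₂g³e_g¹ (high-spin) configuration has an unevenly filled e_g set; the Jahn–Teller theorem predicts a tetragonal distortion (typically axial elongation) to lift the degeneracy.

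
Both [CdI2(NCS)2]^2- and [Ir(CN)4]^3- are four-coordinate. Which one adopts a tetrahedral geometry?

For [CdI2(NCS)2]^2-: Summing ligand charges against the −2 overall charge gives an oxidation state of +2 for cadmium. Cd sits in group 12, so the d-electron count is 12 − 2 = 10. A d¹⁰ ion has no crystal-field stabilisation preference between square planar and tetrahedral, so four ligands adopt the sterically favoured tetrahedral geometry. → tetrahedral.
For [Ir(CN)4]^3-: Each cyanide is −1; balancing the −3 overall charge requires Ir(I). Iridium is a group-9 element; Ir(I) is therefore d⁸. A 5d d⁸ ion has a large crystal-field splitting; square planar leaves the high-energy d_{x²−y²} orbital empty and maximises CFSE. → square planar.

[CdI2(NCS)2]^2-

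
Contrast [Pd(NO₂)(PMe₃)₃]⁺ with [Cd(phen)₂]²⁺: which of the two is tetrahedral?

[Cd(phen)₂]²⁺

For [Pd(NO₂)(PMe₃)₃]⁺: Summing ligand charges against the +1 overall charge gives an oxidation state of +2 for palladium. Group 10 minus oxidation state 2 gives a d⁸ configuration. A 4d d⁸ ion has a large crystal-field splitting; square planar leaves the high-energy d_{x²−y²} orbital empty and maximises CFSE. → square planar.
For [Cd(phen)₂]²⁺: Summing ligand charges against the +2 overall charge gives an oxidation state of +2 for cadmium. Group 12 minus oxidation state 2 gives a d¹⁰ configuration. A d¹⁰ ion has no crystal-field stabilisation preference between square planar and tetrahedral, so four ligands adopt the sterically favoured tetrahedral geometry. → tetrahedral.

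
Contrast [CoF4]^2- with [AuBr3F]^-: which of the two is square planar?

[AuBr3F]^-

For [CoF4]^2-: Summing ligand charges against the −2 overall charge gives an oxidation state of +2 for cobalt. Cobalt is a group-9 element; Co(II) is therefore d⁷. For a high-spin 3d d⁷ ion with weak-field ligands the small Δₜ gives little square-planar CFSE advantage, so four ligands adopt the sterically favoured tetrahedral geometry. → tetrahedral.
For [AuBr3F]^-: Ligand charges: each bromide is −1; each fluoride is −1. With an overall charge of −1 the gold centre must be in the +3 oxidation state. Au sits in group 11, so the d-electron count is 11 − 3 = 8. A 5d d⁸ ion has a large crystal-field splitting; square planar leaves the high-energy d_{x²−y²} orbital empty and maximises CFSE. → square planar.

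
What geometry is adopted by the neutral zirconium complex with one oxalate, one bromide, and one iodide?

tetrahedral

Ligand charges: each oxalate is −2; each bromide is −1; each iodide is −1. With an overall charge of 0 the zirconium centre must be in the +4 oxidation state.
Zr sits in group 4, so the d-electron count is 4 − 4 = 0.
Counting donor atoms: 1×oxalate (bidentate) → 2 donors; 1×bromide (monodentate) → 1 donor; 1×iodide (monodentate) → 1 donor. Coordination number = 4.
A d⁰ ion has no crystal-field stabilisation preference between square planar and tetrahedral, so four ligands adopt the sterically favoured tetrahedral geometry.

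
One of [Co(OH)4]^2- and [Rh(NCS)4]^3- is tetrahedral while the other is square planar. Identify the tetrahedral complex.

[Co(OH)4]^2-

For [Co(OH)4]^2-: Summing ligand charges against the −2 overall charge gives an oxidation state of +2 for cobalt. Group 9 minus oxidation state 2 gives a d⁷ configuration. For a high-spin 3d d⁷ ion with weak-field ligands the small Δₜ gives little square-planar CFSE advantage, so four ligands adopt the sterically favoured tetrahedral geometry. → tetrahedral.
For [Rh(NCS)4]^3-: Ligand charges: each isothiocyanate is −1. With an overall charge of −3 the rhodium centre must be in the +1 oxidation state. Group 9 minus oxidation state 1 gives a d⁸ configuration. A 4d d⁸ ion has a large crystal-field splitting; square planar leaves the high-energy d_{x²−y²} orbital empty and maximises CFSE. → square planar.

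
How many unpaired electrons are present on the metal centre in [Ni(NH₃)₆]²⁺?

2

Summing ligand charges against the +2 overall charge gives an oxidation state of +2 for nickel.
Group 10 minus oxidation state 2 gives a d⁸ configuration.
In an octahedral field the d⁸ configuration is t₂g⁶e_g² (only one arrangement possible), giving 2 unpaired electrons.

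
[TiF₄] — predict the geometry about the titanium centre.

tetrahedral

Summing ligand charges against the 0 overall charge gives an oxidation state of +4 for titanium.
Titanium is a group-4 element; Ti(IV) is therefore d⁰.
Coordination number: 4.
A d⁰ ion has no crystal-field stabilisation preference between square planar and tetrahedral, so four ligands adopt the sterically favoured tetrahedral geometry.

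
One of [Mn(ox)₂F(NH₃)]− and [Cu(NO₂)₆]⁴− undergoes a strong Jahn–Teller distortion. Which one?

[Mn(ox)₂F(NH₃)]−: Summing ligand charges against the −1 overall charge gives an oxidation state of +4 for manganese. Manganese is a group-7 element; Mn(IV) is therefore d³. The d³ configuration leaves the e_g set evenly filled (or empty) — no strong Jahn–Teller driving force.
[Cu(NO₂)₆]⁴−: Summing ligand charges against the −4 overall charge gives an oxidation state of +2 for copper. Group 11 minus oxidation state 2 gives a d⁹ configuration. The t₂g⁶e_g³ configuration has an unevenly filled e_g set; the Jahn–Teller theorem predicts a tetragonal distortion (typically axial elongation) to lift the degeneracy.

[Cu(NO₂)₆]⁴−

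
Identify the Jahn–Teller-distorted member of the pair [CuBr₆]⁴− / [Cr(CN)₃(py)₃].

[CuBr₆]⁴−

[CuBr₆]⁴−: Summing ligand charges against the −4 overall charge gives an oxidation state of +2 for copper. Cu sits in group 11, so the d-electron count is 11 − 2 = 9. The t₂g⁶e_g³ configuration has an unevenly filled e_g set; the Jahn–Teller theorem predicts a tetragonal distortion (typically axial elongation) to lift the degeneracy.
[Cr(CN)₃(py)₃]: Each cyanide is −1; pyridine is neutral; balancing the 0 overall charge requires Cr(III). Chromium is a group-6 element; Cr(III) is therefore d³. The d³ configuration leaves the e_g set evenly filled (or empty) — no strong Jahn–Teller driving force.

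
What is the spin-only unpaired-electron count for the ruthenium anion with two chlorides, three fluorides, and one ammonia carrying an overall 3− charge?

Summing ligand charges against the −3 overall charge gives an oxidation state of +2 for ruthenium.
Group 8 minus oxidation state 2 gives a d⁶ configuration.
The spin state decides the count: a 4d ion has a large Δₒ and is invariably low-spin.
An octahedral low-spin d⁶ ion is t₂g⁶e_g⁰, giving 0 unpaired electrons.

0 unpaired electrons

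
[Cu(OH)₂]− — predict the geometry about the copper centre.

linear

Ligand charges: each hydroxide is −1. With an overall charge of −1 the copper centre must be in the +1 oxidation state.
Copper is a group-11 element; Cu(I) is therefore d¹⁰.
Coordination number: 2.
A d¹⁰ ion with only two ligands adopts a linear arrangement (sp hybridisation; no CFSE preference).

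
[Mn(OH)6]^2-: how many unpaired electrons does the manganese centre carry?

3 unpaired electrons

Ligand charges: each hydroxide is −1. With an overall charge of −2 the manganese centre must be in the +4 oxidation state.
Mn sits in group 7, so the d-electron count is 7 − 4 = 3.
In an octahedral field the d³ configuration is t₂g³e_g⁰ (only one arrangement possible), giving 3 unpaired electrons.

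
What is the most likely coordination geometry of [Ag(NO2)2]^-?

linear

Ligand charges: each nitro (N-bound nitrite) is −1. With an overall charge of −1 the silver centre must be in the +1 oxidation state.
Ag sits in group 11, so the d-electron count is 11 − 1 = 10.
Coordination number: 2.
A d¹⁰ ion with only two ligands adopts a linear arrangement (sp hybridisation; no CFSE preference).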